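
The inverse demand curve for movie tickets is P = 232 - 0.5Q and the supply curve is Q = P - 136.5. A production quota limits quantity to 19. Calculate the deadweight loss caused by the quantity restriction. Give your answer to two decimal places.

1496.33

Rewriting supply in inverse form: P = 136.5 + Q.
Without the quota, 232 - 0.5Q = 136.5 + Q gives Q* = 63.6667.
At Q = 19 the demand price is 232 - 0.5(19) = 222.5 and the supply price is 136.5 + (19) = 155.5.
Deadweight loss is the triangle between the curves from 19 to 63.6667: (1/2)(222.5 - 155.5)(63.6667 - 19) = 1496.3333.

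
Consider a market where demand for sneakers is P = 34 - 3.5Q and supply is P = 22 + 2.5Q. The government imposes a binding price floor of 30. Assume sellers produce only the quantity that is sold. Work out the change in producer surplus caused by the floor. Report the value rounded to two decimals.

Without the control, 34 - 3.5Q = 22 + 2.5Q so Q* = 2 and P* = 27.
At P = 30, buyers demand (34 - 30)/3.5 = 1.1429 while sellers would supply more, so the quantity traded is 1.1429 at price 30.
PS goes from (1/2)(2)(5) = 5 to 7.5102 (computed as (30 - 22)(1.1429) - (1/2)(2.5)(1.1429)^2), a change of 2.5102.

2.51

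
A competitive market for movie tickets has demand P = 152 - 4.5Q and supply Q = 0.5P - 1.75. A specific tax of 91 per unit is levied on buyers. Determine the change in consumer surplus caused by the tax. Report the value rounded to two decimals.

-998.31

Rewriting supply in inverse form: P = 3.5 + 2Q.
Pre-tax equilibrium: 152 - 4.5Q = 3.5 + 2Q gives Q* = 22.8462, P* = 49.1923.
A tax on buyers shifts demand down by 91: (152 - 91) - 4.5Q = 3.5 + 2Q, so Q_t = 8.8462. Buyers pay P_b = 112.1923; sellers receive P_s = P_b - 91 = 21.1923.
CS falls from (1/2)(22.8462)(102.8077) = 1174.3802 to (1/2)(8.8462)(39.8077) = 176.0725, a change of -998.3077.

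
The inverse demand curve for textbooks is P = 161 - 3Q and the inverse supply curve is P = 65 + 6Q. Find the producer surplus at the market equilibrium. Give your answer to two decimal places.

341.33

Setting demand equal to supply, 96 = 9Q, so Q* = 10.6667 and P* = 129.
PS is the area between P* and the supply curve from 0 to Q*: (1/2)(10.6667)(64) = 341.3333.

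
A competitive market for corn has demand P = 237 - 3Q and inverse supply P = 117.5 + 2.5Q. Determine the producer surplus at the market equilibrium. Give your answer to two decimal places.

590.09

Setting demand equal to supply, 119.5 = 5.5Q, so Q* = 21.7273 and P* = 171.8182.
The supply curve's price intercept is 117.5, so PS = (1/2)(Q*)(P* - 117.5) = (1/2)(21.7273)(54.3182) = 590.093.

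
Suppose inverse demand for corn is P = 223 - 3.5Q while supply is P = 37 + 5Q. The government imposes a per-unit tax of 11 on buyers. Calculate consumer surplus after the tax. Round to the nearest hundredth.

741.78

Without the tax, 223 - 3.5Q = 37 + 5Q so Q* = 21.8824 and P* = 146.4118.
A tax on buyers shifts demand down by 11: (223 - 11) - 3.5Q = 37 + 5Q, so Q_t = 20.5882. Buyers pay P_b = 150.9412; sellers receive P_s = P_b - 11 = 139.9412.
Consumer surplus is the triangle under demand above P_b: (1/2)(20.5882)(223 - 150.9412) = 741.782.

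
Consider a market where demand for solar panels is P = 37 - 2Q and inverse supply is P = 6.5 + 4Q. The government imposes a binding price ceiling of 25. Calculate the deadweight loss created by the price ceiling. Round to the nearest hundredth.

Without the control, 37 - 2Q = 6.5 + 4Q so Q* = 5.0833 and P* = 26.8333.
At the ceiling price 25, quantity supplied is (25 - 6.5)/4 = 4.625; supply is the short side, so Q = 4.625 trades at P = 25.
The lost-trades triangle has base Q* - 4.625 = 0.4583 and height equal to the gap between the curves at Q = 4.625, which is 27.75 - 25 = 2.75. DWL = (1/2)(0.4583)(2.75) = 0.6302.

0.63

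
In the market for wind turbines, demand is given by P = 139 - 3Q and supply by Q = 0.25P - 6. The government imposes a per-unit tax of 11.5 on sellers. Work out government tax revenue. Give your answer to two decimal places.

170.04

Rewriting supply in inverse form: P = 24 + 4Q.
Pre-tax equilibrium: 139 - 3Q = 24 + 4Q gives Q* = 16.4286, P* = 89.7143.
A tax on sellers shifts supply up by 11.5: 139 - 3Q = 24 + 4Q + 11.5, so Q_t = 14.7857. Buyers pay P_b = 94.6429; sellers receive P_s = P_b - 11.5 = 83.1429.
Revenue is the tax times quantity traded: 11.5 x 14.7857 = 170.0357.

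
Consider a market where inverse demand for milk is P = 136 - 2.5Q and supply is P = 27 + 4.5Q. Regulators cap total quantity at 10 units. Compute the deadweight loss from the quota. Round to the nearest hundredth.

Unrestricted equilibrium: Q* = (136 - 27)/(2.5 + 4.5) = 15.5714.
At Q = 10 the demand price is 136 - 2.5(10) = 111 and the supply price is 27 + 4.5(10) = 72.
DWL = (1/2)(gap between curves at 10) x (Q* - 10) = (1/2)(39)(5.5714) = 108.6429.

108.64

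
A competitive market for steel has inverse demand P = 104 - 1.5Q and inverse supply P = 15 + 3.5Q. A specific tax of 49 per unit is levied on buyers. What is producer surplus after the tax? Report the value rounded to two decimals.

112.00

Pre-tax equilibrium: 104 - 1.5Q = 15 + 3.5Q gives Q* = 17.8, P* = 77.3.
With the tax, buyers' net willingness to pay falls by 49: (104 - 49) - 1.5Q = 15 + 3.5Q, so Q_t = 8. Buyers pay P_b = 92; sellers receive P_s = P_b - 49 = 43.
Producer surplus is the triangle above supply below P_s: (1/2)(8)(43 - 15) = 112.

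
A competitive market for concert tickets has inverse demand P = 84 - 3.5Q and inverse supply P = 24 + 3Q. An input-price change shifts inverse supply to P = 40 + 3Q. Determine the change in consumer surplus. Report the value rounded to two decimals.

Initial equilibrium: Q_0 = 9.2308, P_0 = 51.6923; CS_0 = (1/2)(9.2308)(32.3077) = 149.1124, PS_0 = (1/2)(9.2308)(27.6923) = 127.8107.
New equilibrium: 84 - 3.5Q = 40 + 3Q gives Q_1 = 6.7692, P_1 = 60.3077; CS_1 = 80.1893, PS_1 = 68.7337.
Change in consumer surplus = 80.1893 - 149.1124 = -68.9231.

-68.92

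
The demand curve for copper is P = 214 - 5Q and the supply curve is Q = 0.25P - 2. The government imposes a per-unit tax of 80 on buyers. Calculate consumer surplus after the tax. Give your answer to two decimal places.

490.00

Rewriting supply in inverse form: P = 8 + 4Q.
Pre-tax equilibrium: 214 - 5Q = 8 + 4Q gives Q* = 22.8889, P* = 99.5556.
A tax on buyers shifts demand down by 80: (214 - 80) - 5Q = 8 + 4Q, so Q_t = 14. Buyers pay P_b = 144; sellers receive P_s = P_b - 80 = 64.
CS = (1/2)(Q_t)(214 - P_b) = (1/2)(14)(70) = 490.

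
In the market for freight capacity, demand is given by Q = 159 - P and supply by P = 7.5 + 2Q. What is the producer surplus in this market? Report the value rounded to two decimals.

Rewriting demand in inverse form: P = 159 - Q.
Setting demand equal to supply, 151.5 = 3Q, so Q* = 50.5 and P* = 108.5.
The supply curve's price intercept is 7.5, so PS = (1/2)(Q*)(P* - 7.5) = (1/2)(50.5)(101) = 2550.25.

2550.25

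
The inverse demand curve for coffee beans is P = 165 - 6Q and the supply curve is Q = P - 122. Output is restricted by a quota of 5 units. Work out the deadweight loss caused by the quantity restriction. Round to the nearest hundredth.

Rewriting supply in inverse form: P = 122 + Q.
Without the quota, 165 - 6Q = 122 + Q gives Q* = 6.1429.
At Q = 5 the demand price is 165 - 6(5) = 135 and the supply price is 122 + (5) = 127.
Deadweight loss is the triangle between the curves from 5 to 6.1429: (1/2)(135 - 127)(6.1429 - 5) = 4.5714.

4.57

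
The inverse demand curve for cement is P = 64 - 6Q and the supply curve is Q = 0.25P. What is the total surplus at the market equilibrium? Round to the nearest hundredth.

204.80

Rewriting supply in inverse form: P = 4Q.
Equilibrium: 64 - 6Q = 4Q, so Q* = 6.4 and P* = 25.6.
Total surplus is the full triangle between the curves from 0 to Q*: (1/2)(6.4)(64 - 0) = 204.8.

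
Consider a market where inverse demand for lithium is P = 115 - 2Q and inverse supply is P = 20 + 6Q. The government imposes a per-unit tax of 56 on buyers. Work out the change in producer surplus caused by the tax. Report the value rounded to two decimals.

Pre-tax equilibrium: 115 - 2Q = 20 + 6Q gives Q* = 11.875, P* = 91.25.
With the tax, buyers' net willingness to pay falls by 56: (115 - 56) - 2Q = 20 + 6Q, so Q_t = 4.875. Buyers pay P_b = 105.25; sellers receive P_s = P_b - 56 = 49.25.
PS falls from (1/2)(11.875)(71.25) = 423.0469 to (1/2)(4.875)(29.25) = 71.2969, a change of -351.75.

-351.75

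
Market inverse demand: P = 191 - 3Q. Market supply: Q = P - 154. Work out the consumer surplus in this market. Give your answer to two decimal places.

Rewriting supply in inverse form: P = 154 + Q.
Equilibrium: 191 - 3Q = 154 + Q, so Q* = 9.25 and P* = 163.25.
CS is the area between the demand curve and P* from 0 to Q*: (1/2)(9.25)(27.75) = 128.3438.

128.34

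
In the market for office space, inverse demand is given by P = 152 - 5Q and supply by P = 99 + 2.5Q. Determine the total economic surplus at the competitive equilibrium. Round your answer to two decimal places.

187.27

Set 152 - 5Q = 99 + 2.5Q, which gives 53 = 7.5Q, so Q* = 7.0667 and P* = 152 - 5(7.0667) = 116.6667.
CS = (1/2)(7.0667)(35.3333) = 124.8444 and PS = (1/2)(7.0667)(17.6667) = 62.4222, so total surplus = 187.2667.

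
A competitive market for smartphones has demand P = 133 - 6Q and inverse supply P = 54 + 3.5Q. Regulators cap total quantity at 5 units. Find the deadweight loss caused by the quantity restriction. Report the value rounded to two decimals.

Without the quota, 133 - 6Q = 54 + 3.5Q gives Q* = 8.3158.
At Q = 5 the demand price is 133 - 6(5) = 103 and the supply price is 54 + 3.5(5) = 71.5.
Deadweight loss is the triangle between the curves from 5 to 8.3158: (1/2)(103 - 71.5)(8.3158 - 5) = 52.2237.

52.22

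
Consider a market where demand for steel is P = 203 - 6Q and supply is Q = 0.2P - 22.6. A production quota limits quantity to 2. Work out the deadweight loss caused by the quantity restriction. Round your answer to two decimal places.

Rewriting supply in inverse form: P = 113 + 5Q.
Unrestricted equilibrium: Q* = (203 - 113)/(6 + 5) = 8.1818.
At Q = 2 the demand price is 203 - 6(2) = 191 and the supply price is 113 + 5(2) = 123.
Deadweight loss is the triangle between the curves from 2 to 8.1818: (1/2)(191 - 123)(8.1818 - 2) = 210.1818.

210.18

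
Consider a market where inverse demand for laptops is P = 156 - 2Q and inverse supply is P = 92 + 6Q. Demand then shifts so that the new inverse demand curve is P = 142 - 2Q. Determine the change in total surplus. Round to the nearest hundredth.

Initial equilibrium: Q_0 = 8, P_0 = 140; CS_0 = (1/2)(8)(16) = 64, PS_0 = (1/2)(8)(48) = 192.
New equilibrium: 142 - 2Q = 92 + 6Q gives Q_1 = 6.25, P_1 = 129.5; CS_1 = 39.0625, PS_1 = 117.1875.
Change in total surplus = (39.0625 + 117.1875) - (64 + 192) = -99.75.

-99.75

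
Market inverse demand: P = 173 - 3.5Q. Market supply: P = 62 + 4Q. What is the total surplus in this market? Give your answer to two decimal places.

821.40

Equilibrium: 173 - 3.5Q = 62 + 4Q, so Q* = 14.8 and P* = 121.2.
CS = (1/2)(14.8)(51.8) = 383.32 and PS = (1/2)(14.8)(59.2) = 438.08, so total surplus = 821.4.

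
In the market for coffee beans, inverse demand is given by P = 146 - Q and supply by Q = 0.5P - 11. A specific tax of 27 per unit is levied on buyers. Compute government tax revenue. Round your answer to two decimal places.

Rewriting supply in inverse form: P = 22 + 2Q.
Without the tax, 146 - Q = 22 + 2Q so Q* = 41.3333 and P* = 104.6667.
A tax on buyers shifts demand down by 27: (146 - 27) - Q = 22 + 2Q, so Q_t = 32.3333. Buyers pay P_b = 113.6667; sellers receive P_s = P_b - 27 = 86.6667.
Tax revenue = t x Q_t = 27 x 32.3333 = 873.

873.00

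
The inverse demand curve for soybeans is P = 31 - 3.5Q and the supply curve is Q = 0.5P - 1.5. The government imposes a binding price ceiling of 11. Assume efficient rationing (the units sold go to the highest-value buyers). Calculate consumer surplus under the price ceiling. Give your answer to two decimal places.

52.00

Rewriting supply in inverse form: P = 3 + 2Q.
Without the control, 31 - 3.5Q = 3 + 2Q so Q* = 5.0909 and P* = 13.1818.
At P = 11, sellers supply (11 - 3)/2 = 4 while buyers want more, so the quantity traded is 4 at price 11.
The demand price at Q = 4 is 17. CS is the trapezoid between demand and 11 over [0, 4]: (1/2)[(31 - 11) + (17 - 11)](4) = 52.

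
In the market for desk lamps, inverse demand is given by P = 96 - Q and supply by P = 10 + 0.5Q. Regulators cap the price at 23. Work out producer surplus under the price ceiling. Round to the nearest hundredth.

169.00

Without the control, 96 - Q = 10 + 0.5Q so Q* = 57.3333 and P* = 38.6667.
At the ceiling price 23, quantity supplied is (23 - 10)/0.5 = 26; supply is the short side, so Q = 26 trades at P = 23.
PS is the triangle above supply below 23: (1/2)(26)(23 - 10) = 169.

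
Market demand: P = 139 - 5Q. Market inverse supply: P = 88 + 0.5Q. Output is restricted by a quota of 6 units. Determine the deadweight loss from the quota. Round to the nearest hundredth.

Without the quota, 139 - 5Q = 88 + 0.5Q gives Q* = 9.2727.
At Q = 6 the demand price is 139 - 5(6) = 109 and the supply price is 88 + 0.5(6) = 91.
DWL = (1/2)(gap between curves at 6) x (Q* - 6) = (1/2)(18)(3.2727) = 29.4545.

29.45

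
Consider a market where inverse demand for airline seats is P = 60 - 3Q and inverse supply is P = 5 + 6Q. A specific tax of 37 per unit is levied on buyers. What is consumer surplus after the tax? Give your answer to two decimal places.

6.00

Without the tax, 60 - 3Q = 5 + 6Q so Q* = 6.1111 and P* = 41.6667.
With the tax, buyers' net willingness to pay falls by 37: (60 - 37) - 3Q = 5 + 6Q, so Q_t = 2. Buyers pay P_b = 54; sellers receive P_s = P_b - 37 = 17.
Consumer surplus is the triangle under demand above P_b: (1/2)(2)(60 - 54) = 6.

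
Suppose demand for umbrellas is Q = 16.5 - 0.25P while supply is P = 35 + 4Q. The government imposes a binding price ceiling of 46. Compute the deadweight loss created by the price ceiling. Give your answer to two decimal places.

5.06

Rewriting demand in inverse form: P = 66 - 4Q.
Without the control, 66 - 4Q = 35 + 4Q so Q* = 3.875 and P* = 50.5.
At P = 46, sellers supply (46 - 35)/4 = 2.75 while buyers want more, so the quantity traded is 2.75 at price 46.
The lost-trades triangle has base Q* - 2.75 = 1.125 and height equal to the gap between the curves at Q = 2.75, which is 55 - 46 = 9. DWL = (1/2)(1.125)(9) = 5.0625.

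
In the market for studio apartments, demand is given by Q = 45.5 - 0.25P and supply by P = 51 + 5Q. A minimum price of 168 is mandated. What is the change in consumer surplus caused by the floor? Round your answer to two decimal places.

Rewriting demand in inverse form: P = 182 - 4Q.
Free-market equilibrium: 182 - 4Q = 51 + 5Q gives Q* = 14.5556, P* = 123.7778.
At P = 168, buyers demand (182 - 168)/4 = 3.5 while sellers would supply more, so the quantity traded is 3.5 at price 168.
CS goes from (1/2)(14.5556)(58.2222) = 423.7284 to 24.5 (computed as (182 - 168)(3.5) - (1/2)(4)(3.5)^2), a change of -399.2284.

-399.23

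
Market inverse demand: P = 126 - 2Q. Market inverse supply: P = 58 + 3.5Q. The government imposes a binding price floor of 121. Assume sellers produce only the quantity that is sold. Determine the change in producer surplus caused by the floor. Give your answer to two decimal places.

Free-market equilibrium: 126 - 2Q = 58 + 3.5Q gives Q* = 12.3636, P* = 101.2727.
At the floor price 121, quantity demanded is (126 - 121)/2 = 2.5; demand is the short side, so Q = 2.5 trades at P = 121.
PS goes from (1/2)(12.3636)(43.2727) = 267.5041 to 146.5625 (computed as (121 - 58)(2.5) - (1/2)(3.5)(2.5)^2), a change of -120.9416.

-120.94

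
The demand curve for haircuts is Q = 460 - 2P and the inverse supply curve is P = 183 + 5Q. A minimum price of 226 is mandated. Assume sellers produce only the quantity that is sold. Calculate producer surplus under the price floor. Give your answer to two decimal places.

Rewriting demand in inverse form: P = 230 - 0.5Q.
Free-market equilibrium: 230 - 0.5Q = 183 + 5Q gives Q* = 8.5455, P* = 225.7273.
At the floor price 226, quantity demanded is (230 - 226)/0.5 = 8; demand is the short side, so Q = 8 trades at P = 226.
The supply price at Q = 8 is 223. PS is the trapezoid between 226 and supply over [0, 8]: (1/2)[(226 - 183) + (226 - 223)](8) = 184.

184.00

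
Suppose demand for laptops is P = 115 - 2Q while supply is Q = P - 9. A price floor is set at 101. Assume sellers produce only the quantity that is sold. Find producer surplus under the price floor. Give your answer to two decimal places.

Rewriting supply in inverse form: P = 9 + Q.
Free-market equilibrium: 115 - 2Q = 9 + Q gives Q* = 35.3333, P* = 44.3333.
At the floor price 101, quantity demanded is (115 - 101)/2 = 7; demand is the short side, so Q = 7 trades at P = 101.
The supply price at Q = 7 is 16. PS is the trapezoid between 101 and supply over [0, 7]: (1/2)[(101 - 9) + (101 - 16)](7) = 619.5.

619.50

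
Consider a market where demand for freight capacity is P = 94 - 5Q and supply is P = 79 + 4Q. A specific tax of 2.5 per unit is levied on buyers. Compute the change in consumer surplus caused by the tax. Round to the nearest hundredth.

-2.12

Pre-tax equilibrium: 94 - 5Q = 79 + 4Q gives Q* = 1.6667, P* = 85.6667.
A tax on buyers shifts demand down by 2.5: (94 - 2.5) - 5Q = 79 + 4Q, so Q_t = 1.3889. Buyers pay P_b = 87.0556; sellers receive P_s = P_b - 2.5 = 84.5556.
Consumers lose the trapezoid between P* and P_b out to Q_t plus the triangle from Q_t to Q*: change in CS = 4.8225 - 6.9444 = -2.1219.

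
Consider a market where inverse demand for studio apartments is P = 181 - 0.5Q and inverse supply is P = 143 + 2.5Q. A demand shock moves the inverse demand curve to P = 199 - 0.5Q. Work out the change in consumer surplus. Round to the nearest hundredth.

47.00

Initial equilibrium: Q_0 = 12.6667, P_0 = 174.6667; CS_0 = (1/2)(12.6667)(6.3333) = 40.1111, PS_0 = (1/2)(12.6667)(31.6667) = 200.5556.
New equilibrium: 199 - 0.5Q = 143 + 2.5Q gives Q_1 = 18.6667, P_1 = 189.6667; CS_1 = 87.1111, PS_1 = 435.5556.
Change in consumer surplus = 87.1111 - 40.1111 = 47.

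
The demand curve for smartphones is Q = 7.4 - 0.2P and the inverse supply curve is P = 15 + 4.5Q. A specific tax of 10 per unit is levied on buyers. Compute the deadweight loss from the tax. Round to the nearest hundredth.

5.26

Rewriting demand in inverse form: P = 37 - 5Q.
Pre-tax equilibrium: 37 - 5Q = 15 + 4.5Q gives Q* = 2.3158, P* = 25.4211.
With the tax, buyers' net willingness to pay falls by 10: (37 - 10) - 5Q = 15 + 4.5Q, so Q_t = 1.2632. Buyers pay P_b = 30.6842; sellers receive P_s = P_b - 10 = 20.6842.
Deadweight loss is the triangle between the curves from Q_t to Q*: (1/2)(2.3158 - 1.2632)(10) = 5.2632.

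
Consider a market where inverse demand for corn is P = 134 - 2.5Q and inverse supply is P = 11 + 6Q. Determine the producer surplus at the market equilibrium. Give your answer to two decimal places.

Setting demand equal to supply, 123 = 8.5Q, so Q* = 14.4706 and P* = 97.8235.
PS is the area between P* and the supply curve from 0 to Q*: (1/2)(14.4706)(86.8235) = 628.1938.

628.19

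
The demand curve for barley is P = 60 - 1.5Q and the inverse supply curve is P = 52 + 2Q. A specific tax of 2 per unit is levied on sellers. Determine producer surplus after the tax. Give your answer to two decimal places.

Pre-tax equilibrium: 60 - 1.5Q = 52 + 2Q gives Q* = 2.2857, P* = 56.5714.
With the tax, sellers need 2 more per unit: 60 - 1.5Q = 52 + 2Q + 2, so Q_t = 1.7143. Buyers pay P_b = 57.4286; sellers receive P_s = P_b - 2 = 55.4286.
Producer surplus is the triangle above supply below P_s: (1/2)(1.7143)(55.4286 - 52) = 2.9388.

2.94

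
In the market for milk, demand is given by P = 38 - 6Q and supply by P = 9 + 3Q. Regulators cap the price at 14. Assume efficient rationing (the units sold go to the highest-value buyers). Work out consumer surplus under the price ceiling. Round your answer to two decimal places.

31.67

Free-market equilibrium: 38 - 6Q = 9 + 3Q gives Q* = 3.2222, P* = 18.6667.
At P = 14, sellers supply (14 - 9)/3 = 1.6667 while buyers want more, so the quantity traded is 1.6667 at price 14.
The demand price at Q = 1.6667 is 28. CS is the trapezoid between demand and 14 over [0, 1.6667]: (1/2)[(38 - 14) + (28 - 14)](1.6667) = 31.6667.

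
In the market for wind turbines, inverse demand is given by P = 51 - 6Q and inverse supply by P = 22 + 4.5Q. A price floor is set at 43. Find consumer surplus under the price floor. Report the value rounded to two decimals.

5.33

Without the control, 51 - 6Q = 22 + 4.5Q so Q* = 2.7619 and P* = 34.4286.
At P = 43, buyers demand (51 - 43)/6 = 1.3333 while sellers would supply more, so the quantity traded is 1.3333 at price 43.
CS is the triangle under demand above 43: (1/2)(1.3333)(51 - 43) = 5.3333.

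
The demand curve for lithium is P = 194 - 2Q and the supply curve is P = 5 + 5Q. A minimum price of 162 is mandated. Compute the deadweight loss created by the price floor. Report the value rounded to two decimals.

Free-market equilibrium: 194 - 2Q = 5 + 5Q gives Q* = 27, P* = 140.
At P = 162, buyers demand (194 - 162)/2 = 16 while sellers would supply more, so the quantity traded is 16 at price 162.
The lost-trades triangle has base Q* - 16 = 11 and height equal to the gap between the curves at Q = 16, which is 162 - 85 = 77. DWL = (1/2)(11)(77) = 423.5.

423.50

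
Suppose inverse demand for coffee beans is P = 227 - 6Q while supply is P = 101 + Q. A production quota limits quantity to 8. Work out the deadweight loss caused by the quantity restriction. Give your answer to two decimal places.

350.00

Without the quota, 227 - 6Q = 101 + Q gives Q* = 18.
At Q = 8 the demand price is 227 - 6(8) = 179 and the supply price is 101 + (8) = 109.
Deadweight loss is the triangle between the curves from 8 to 18: (1/2)(179 - 109)(18 - 8) = 350.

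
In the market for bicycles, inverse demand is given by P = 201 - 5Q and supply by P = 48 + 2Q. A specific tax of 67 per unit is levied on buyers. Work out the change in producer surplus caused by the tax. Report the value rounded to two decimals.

Pre-tax equilibrium: 201 - 5Q = 48 + 2Q gives Q* = 21.8571, P* = 91.7143.
With the tax, buyers' net willingness to pay falls by 67: (201 - 67) - 5Q = 48 + 2Q, so Q_t = 12.2857. Buyers pay P_b = 139.5714; sellers receive P_s = P_b - 67 = 72.5714.
PS falls from (1/2)(21.8571)(43.7143) = 477.7347 to (1/2)(12.2857)(24.5714) = 150.9388, a change of -326.7959.

-326.80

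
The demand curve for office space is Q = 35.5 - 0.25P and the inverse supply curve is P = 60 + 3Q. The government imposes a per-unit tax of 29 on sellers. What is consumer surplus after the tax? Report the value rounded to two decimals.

Rewriting demand in inverse form: P = 142 - 4Q.
Pre-tax equilibrium: 142 - 4Q = 60 + 3Q gives Q* = 11.7143, P* = 95.1429.
With the tax, sellers need 29 more per unit: 142 - 4Q = 60 + 3Q + 29, so Q_t = 7.5714. Buyers pay P_b = 111.7143; sellers receive P_s = P_b - 29 = 82.7143.
CS = (1/2)(Q_t)(142 - P_b) = (1/2)(7.5714)(30.2857) = 114.6531.

114.65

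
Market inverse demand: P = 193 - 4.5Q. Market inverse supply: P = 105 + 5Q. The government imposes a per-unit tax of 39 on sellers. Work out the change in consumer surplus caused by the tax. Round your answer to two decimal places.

Pre-tax equilibrium: 193 - 4.5Q = 105 + 5Q gives Q* = 9.2632, P* = 151.3158.
A tax on sellers shifts supply up by 39: 193 - 4.5Q = 105 + 5Q + 39, so Q_t = 5.1579. Buyers pay P_b = 169.7895; sellers receive P_s = P_b - 39 = 130.7895.
Consumers lose the trapezoid between P* and P_b out to Q_t plus the triangle from Q_t to Q*: change in CS = 59.8587 - 193.0637 = -133.205.

-133.20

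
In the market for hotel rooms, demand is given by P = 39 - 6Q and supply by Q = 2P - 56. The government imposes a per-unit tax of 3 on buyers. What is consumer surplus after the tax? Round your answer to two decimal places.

4.54

Rewriting supply in inverse form: P = 28 + 0.5Q.
Pre-tax equilibrium: 39 - 6Q = 28 + 0.5Q gives Q* = 1.6923, P* = 28.8462.
A tax on buyers shifts demand down by 3: (39 - 3) - 6Q = 28 + 0.5Q, so Q_t = 1.2308. Buyers pay P_b = 31.6154; sellers receive P_s = P_b - 3 = 28.6154.
CS = (1/2)(Q_t)(39 - P_b) = (1/2)(1.2308)(7.3846) = 4.5444.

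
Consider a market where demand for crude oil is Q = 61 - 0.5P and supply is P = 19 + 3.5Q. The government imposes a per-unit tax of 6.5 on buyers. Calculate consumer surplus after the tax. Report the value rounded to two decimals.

307.84

Rewriting demand in inverse form: P = 122 - 2Q.
Pre-tax equilibrium: 122 - 2Q = 19 + 3.5Q gives Q* = 18.7273, P* = 84.5455.
With the tax, buyers' net willingness to pay falls by 6.5: (122 - 6.5) - 2Q = 19 + 3.5Q, so Q_t = 17.5455. Buyers pay P_b = 86.9091; sellers receive P_s = P_b - 6.5 = 80.4091.
Consumer surplus is the triangle under demand above P_b: (1/2)(17.5455)(122 - 86.9091) = 307.843.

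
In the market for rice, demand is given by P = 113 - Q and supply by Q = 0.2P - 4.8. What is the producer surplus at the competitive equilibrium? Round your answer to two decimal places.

Rewriting supply in inverse form: P = 24 + 5Q.
Set 113 - Q = 24 + 5Q, which gives 89 = 6Q, so Q* = 14.8333 and P* = 113 - (14.8333) = 98.1667.
The supply curve's price intercept is 24, so PS = (1/2)(Q*)(P* - 24) = (1/2)(14.8333)(74.1667) = 550.0694.

550.07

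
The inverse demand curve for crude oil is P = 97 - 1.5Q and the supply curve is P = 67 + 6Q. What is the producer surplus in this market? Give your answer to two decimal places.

48.00

Equilibrium: 97 - 1.5Q = 67 + 6Q, so Q* = 4 and P* = 91.
Producer surplus is the triangle above supply below P*: (1/2)(4)(91 - 67) = (1/2)(4)(24) = 48.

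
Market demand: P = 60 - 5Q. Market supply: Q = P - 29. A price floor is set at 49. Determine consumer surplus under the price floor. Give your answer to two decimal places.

12.10

Rewriting supply in inverse form: P = 29 + Q.
Without the control, 60 - 5Q = 29 + Q so Q* = 5.1667 and P* = 34.1667.
At P = 49, buyers demand (60 - 49)/5 = 2.2 while sellers would supply more, so the quantity traded is 2.2 at price 49.
CS is the triangle under demand above 49: (1/2)(2.2)(60 - 49) = 12.1.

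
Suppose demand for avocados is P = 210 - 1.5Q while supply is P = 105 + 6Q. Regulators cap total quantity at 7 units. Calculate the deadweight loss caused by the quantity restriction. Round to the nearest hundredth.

Without the quota, 210 - 1.5Q = 105 + 6Q gives Q* = 14.
At Q = 7 the demand price is 210 - 1.5(7) = 199.5 and the supply price is 105 + 6(7) = 147.
Deadweight loss is the triangle between the curves from 7 to 14: (1/2)(199.5 - 147)(14 - 7) = 183.75.

183.75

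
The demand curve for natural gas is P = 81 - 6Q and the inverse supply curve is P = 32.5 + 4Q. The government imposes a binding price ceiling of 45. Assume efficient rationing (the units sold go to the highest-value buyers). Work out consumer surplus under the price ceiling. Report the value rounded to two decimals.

83.20

Without the control, 81 - 6Q = 32.5 + 4Q so Q* = 4.85 and P* = 51.9.
At the ceiling price 45, quantity supplied is (45 - 32.5)/4 = 3.125; supply is the short side, so Q = 3.125 trades at P = 45.
The demand price at Q = 3.125 is 62.25. CS is the trapezoid between demand and 45 over [0, 3.125]: (1/2)[(81 - 45) + (62.25 - 45)](3.125) = 83.2031.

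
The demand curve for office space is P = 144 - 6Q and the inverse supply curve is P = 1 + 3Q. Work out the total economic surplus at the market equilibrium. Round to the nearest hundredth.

1136.06

Set 144 - 6Q = 1 + 3Q, which gives 143 = 9Q, so Q* = 15.8889 and P* = 144 - 6(15.8889) = 48.6667.
CS = (1/2)(15.8889)(95.3333) = 757.3704 and PS = (1/2)(15.8889)(47.6667) = 378.6852, so total surplus = 1136.0556.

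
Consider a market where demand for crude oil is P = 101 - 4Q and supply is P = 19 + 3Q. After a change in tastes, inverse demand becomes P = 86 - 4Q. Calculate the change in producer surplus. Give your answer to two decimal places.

-68.42

Initial equilibrium: Q_0 = 11.7143, P_0 = 54.1429; CS_0 = (1/2)(11.7143)(46.8571) = 274.449, PS_0 = (1/2)(11.7143)(35.1429) = 205.8367.
New equilibrium: 86 - 4Q = 19 + 3Q gives Q_1 = 9.5714, P_1 = 47.7143; CS_1 = 183.2245, PS_1 = 137.4184.
Change in producer surplus = 137.4184 - 205.8367 = -68.4184.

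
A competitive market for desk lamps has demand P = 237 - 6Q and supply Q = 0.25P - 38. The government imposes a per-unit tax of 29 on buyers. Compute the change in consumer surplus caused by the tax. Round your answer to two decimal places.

-122.67

Rewriting supply in inverse form: P = 152 + 4Q.
Pre-tax equilibrium: 237 - 6Q = 152 + 4Q gives Q* = 8.5, P* = 186.
A tax on buyers shifts demand down by 29: (237 - 29) - 6Q = 152 + 4Q, so Q_t = 5.6. Buyers pay P_b = 203.4; sellers receive P_s = P_b - 29 = 174.4.
CS falls from (1/2)(8.5)(51) = 216.75 to (1/2)(5.6)(33.6) = 94.08, a change of -122.67.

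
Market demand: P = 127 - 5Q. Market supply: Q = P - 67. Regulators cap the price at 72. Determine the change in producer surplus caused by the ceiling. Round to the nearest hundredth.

-37.50

Rewriting supply in inverse form: P = 67 + Q.
Free-market equilibrium: 127 - 5Q = 67 + Q gives Q* = 10, P* = 77.
At P = 72, sellers supply (72 - 67)/1 = 5 while buyers want more, so the quantity traded is 5 at price 72.
PS goes from (1/2)(10)(10) = 50 to 12.5 (computed as (72 - 67)(5) - (1/2)(1)(5)^2), a change of -37.5.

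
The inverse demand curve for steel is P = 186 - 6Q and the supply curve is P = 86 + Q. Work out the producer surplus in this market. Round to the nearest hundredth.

102.04

Set 186 - 6Q = 86 + Q, which gives 100 = 7Q, so Q* = 14.2857 and P* = 186 - 6(14.2857) = 100.2857.
PS is the area between P* and the supply curve from 0 to Q*: (1/2)(14.2857)(14.2857) = 102.0408.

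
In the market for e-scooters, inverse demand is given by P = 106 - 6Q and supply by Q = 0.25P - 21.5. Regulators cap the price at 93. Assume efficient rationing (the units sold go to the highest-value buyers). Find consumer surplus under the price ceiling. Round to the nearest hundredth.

13.56

Rewriting supply in inverse form: P = 86 + 4Q.
Free-market equilibrium: 106 - 6Q = 86 + 4Q gives Q* = 2, P* = 94.
At the ceiling price 93, quantity supplied is (93 - 86)/4 = 1.75; supply is the short side, so Q = 1.75 trades at P = 93.
The demand price at Q = 1.75 is 95.5. CS is the trapezoid between demand and 93 over [0, 1.75]: (1/2)[(106 - 93) + (95.5 - 93)](1.75) = 13.5625.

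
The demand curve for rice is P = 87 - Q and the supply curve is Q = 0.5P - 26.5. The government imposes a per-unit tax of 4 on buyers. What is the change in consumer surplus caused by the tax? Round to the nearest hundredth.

Rewriting supply in inverse form: P = 53 + 2Q.
Pre-tax equilibrium: 87 - Q = 53 + 2Q gives Q* = 11.3333, P* = 75.6667.
With the tax, buyers' net willingness to pay falls by 4: (87 - 4) - Q = 53 + 2Q, so Q_t = 10. Buyers pay P_b = 77; sellers receive P_s = P_b - 4 = 73.
Consumers lose the trapezoid between P* and P_b out to Q_t plus the triangle from Q_t to Q*: change in CS = 50 - 64.2222 = -14.2222.

-14.22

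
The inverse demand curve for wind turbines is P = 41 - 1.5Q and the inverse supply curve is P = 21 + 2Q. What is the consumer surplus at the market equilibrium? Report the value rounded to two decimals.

Equilibrium: 41 - 1.5Q = 21 + 2Q, so Q* = 5.7143 and P* = 32.4286.
Consumer surplus is the triangle under demand above P*: (1/2)(5.7143)(41 - 32.4286) = (1/2)(5.7143)(8.5714) = 24.4898.

24.49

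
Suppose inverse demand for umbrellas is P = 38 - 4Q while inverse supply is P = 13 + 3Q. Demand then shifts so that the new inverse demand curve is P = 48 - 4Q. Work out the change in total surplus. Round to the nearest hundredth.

42.86

Initial equilibrium: Q_0 = 3.5714, P_0 = 23.7143; CS_0 = (1/2)(3.5714)(14.2857) = 25.5102, PS_0 = (1/2)(3.5714)(10.7143) = 19.1327.
New equilibrium: 48 - 4Q = 13 + 3Q gives Q_1 = 5, P_1 = 28; CS_1 = 50, PS_1 = 37.5.
Change in total surplus = (50 + 37.5) - (25.5102 + 19.1327) = 42.8571.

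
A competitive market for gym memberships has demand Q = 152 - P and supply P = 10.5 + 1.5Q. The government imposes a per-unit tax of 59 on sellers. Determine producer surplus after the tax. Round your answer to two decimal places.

816.75

Rewriting demand in inverse form: P = 152 - Q.
Pre-tax equilibrium: 152 - Q = 10.5 + 1.5Q gives Q* = 56.6, P* = 95.4.
With the tax, sellers need 59 more per unit: 152 - Q = 10.5 + 1.5Q + 59, so Q_t = 33. Buyers pay P_b = 119; sellers receive P_s = P_b - 59 = 60.
Producer surplus is the triangle above supply below P_s: (1/2)(33)(60 - 10.5) = 816.75.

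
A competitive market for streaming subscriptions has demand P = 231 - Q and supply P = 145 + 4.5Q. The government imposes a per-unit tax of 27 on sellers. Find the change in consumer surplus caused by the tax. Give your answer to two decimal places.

-64.71

Without the tax, 231 - Q = 145 + 4.5Q so Q* = 15.6364 and P* = 215.3636.
With the tax, sellers need 27 more per unit: 231 - Q = 145 + 4.5Q + 27, so Q_t = 10.7273. Buyers pay P_b = 220.2727; sellers receive P_s = P_b - 27 = 193.2727.
Consumers lose the trapezoid between P* and P_b out to Q_t plus the triangle from Q_t to Q*: change in CS = 57.5372 - 122.2479 = -64.7107.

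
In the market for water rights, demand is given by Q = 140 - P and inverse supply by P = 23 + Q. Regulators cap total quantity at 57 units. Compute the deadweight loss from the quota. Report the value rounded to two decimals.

2.25

Rewriting demand in inverse form: P = 140 - Q.
Without the quota, 140 - Q = 23 + Q gives Q* = 58.5.
At Q = 57 the demand price is 140 - (57) = 83 and the supply price is 23 + (57) = 80.
DWL = (1/2)(gap between curves at 57) x (Q* - 57) = (1/2)(3)(1.5) = 2.25.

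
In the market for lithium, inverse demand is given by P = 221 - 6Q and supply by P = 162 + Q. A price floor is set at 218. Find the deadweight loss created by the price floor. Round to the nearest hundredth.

Without the control, 221 - 6Q = 162 + Q so Q* = 8.4286 and P* = 170.4286.
At P = 218, buyers demand (221 - 218)/6 = 0.5 while sellers would supply more, so the quantity traded is 0.5 at price 218.
At Q = 0.5 the demand price is 218 and the supply price is 162.5. Deadweight loss is the triangle between the curves from 0.5 to 8.4286: (1/2)(218 - 162.5)(8.4286 - 0.5) = 220.0179.

220.02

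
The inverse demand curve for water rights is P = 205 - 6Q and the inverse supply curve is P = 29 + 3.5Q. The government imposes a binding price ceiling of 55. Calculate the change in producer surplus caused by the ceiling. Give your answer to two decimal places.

Free-market equilibrium: 205 - 6Q = 29 + 3.5Q gives Q* = 18.5263, P* = 93.8421.
At the ceiling price 55, quantity supplied is (55 - 29)/3.5 = 7.4286; supply is the short side, so Q = 7.4286 trades at P = 55.
PS goes from (1/2)(18.5263)(64.8421) = 600.6427 to 96.5714 (computed as (55 - 29)(7.4286) - (1/2)(3.5)(7.4286)^2), a change of -504.0712.

-504.07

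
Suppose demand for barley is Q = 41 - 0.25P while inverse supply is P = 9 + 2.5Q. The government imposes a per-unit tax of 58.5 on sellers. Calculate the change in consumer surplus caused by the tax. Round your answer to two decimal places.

Rewriting demand in inverse form: P = 164 - 4Q.
Without the tax, 164 - 4Q = 9 + 2.5Q so Q* = 23.8462 and P* = 68.6154.
A tax on sellers shifts supply up by 58.5: 164 - 4Q = 9 + 2.5Q + 58.5, so Q_t = 14.8462. Buyers pay P_b = 104.6154; sellers receive P_s = P_b - 58.5 = 46.1154.
CS falls from (1/2)(23.8462)(95.3846) = 1137.2781 to (1/2)(14.8462)(59.3846) = 440.8166, a change of -696.4615.

-696.46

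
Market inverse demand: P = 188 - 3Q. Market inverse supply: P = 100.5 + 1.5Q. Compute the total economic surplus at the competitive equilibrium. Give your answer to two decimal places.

850.69

Setting demand equal to supply, 87.5 = 4.5Q, so Q* = 19.4444 and P* = 129.6667.
Total surplus is the full triangle between the curves from 0 to Q*: (1/2)(19.4444)(188 - 100.5) = 850.6944.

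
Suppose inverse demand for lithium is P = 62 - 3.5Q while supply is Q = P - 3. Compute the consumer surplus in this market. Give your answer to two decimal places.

Rewriting supply in inverse form: P = 3 + Q.
Set 62 - 3.5Q = 3 + Q, which gives 59 = 4.5Q, so Q* = 13.1111 and P* = 62 - 3.5(13.1111) = 16.1111.
The demand choke price is 62, so CS = (1/2)(Q*)(62 - P*) = (1/2)(13.1111)(45.8889) = 300.8272.

300.83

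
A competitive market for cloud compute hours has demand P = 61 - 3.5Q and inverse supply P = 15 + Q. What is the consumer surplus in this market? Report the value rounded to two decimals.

182.86

Equilibrium: 61 - 3.5Q = 15 + Q, so Q* = 10.2222 and P* = 25.2222.
The demand choke price is 61, so CS = (1/2)(Q*)(61 - P*) = (1/2)(10.2222)(35.7778) = 182.8642.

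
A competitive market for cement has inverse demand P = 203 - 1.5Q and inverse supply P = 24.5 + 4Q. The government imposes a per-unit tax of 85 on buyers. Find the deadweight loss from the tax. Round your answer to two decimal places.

Pre-tax equilibrium: 203 - 1.5Q = 24.5 + 4Q gives Q* = 32.4545, P* = 154.3182.
A tax on buyers shifts demand down by 85: (203 - 85) - 1.5Q = 24.5 + 4Q, so Q_t = 17. Buyers pay P_b = 177.5; sellers receive P_s = P_b - 85 = 92.5.
Deadweight loss is the triangle between the curves from Q_t to Q*: (1/2)(32.4545 - 17)(85) = 656.8182.

656.82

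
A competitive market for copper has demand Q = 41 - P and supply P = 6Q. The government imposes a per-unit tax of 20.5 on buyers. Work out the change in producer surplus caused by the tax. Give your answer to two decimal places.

-77.19

Rewriting demand in inverse form: P = 41 - Q.
Without the tax, 41 - Q = 6Q so Q* = 5.8571 and P* = 35.1429.
A tax on buyers shifts demand down by 20.5: (41 - 20.5) - Q = 6Q, so Q_t = 2.9286. Buyers pay P_b = 38.0714; sellers receive P_s = P_b - 20.5 = 17.5714.
PS falls from (1/2)(5.8571)(35.1429) = 102.9184 to (1/2)(2.9286)(17.5714) = 25.7296, a change of -77.1888.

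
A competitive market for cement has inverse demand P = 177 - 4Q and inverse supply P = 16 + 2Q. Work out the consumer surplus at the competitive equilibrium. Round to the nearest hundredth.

Setting demand equal to supply, 161 = 6Q, so Q* = 26.8333 and P* = 69.6667.
Consumer surplus is the triangle under demand above P*: (1/2)(26.8333)(177 - 69.6667) = (1/2)(26.8333)(107.3333) = 1440.0556.

1440.06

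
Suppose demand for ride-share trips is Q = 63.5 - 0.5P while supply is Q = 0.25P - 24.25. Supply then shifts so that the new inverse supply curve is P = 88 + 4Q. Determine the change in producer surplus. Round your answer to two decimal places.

34.50

Rewriting demand in inverse form: P = 127 - 2Q.
Rewriting supply in inverse form: P = 97 + 4Q.
Initial equilibrium: Q_0 = 5, P_0 = 117; CS_0 = (1/2)(5)(10) = 25, PS_0 = (1/2)(5)(20) = 50.
New equilibrium: 127 - 2Q = 88 + 4Q gives Q_1 = 6.5, P_1 = 114; CS_1 = 42.25, PS_1 = 84.5.
Change in producer surplus = 84.5 - 50 = 34.5.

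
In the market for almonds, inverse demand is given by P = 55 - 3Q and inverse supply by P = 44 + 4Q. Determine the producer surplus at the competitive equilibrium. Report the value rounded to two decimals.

4.94

Set 55 - 3Q = 44 + 4Q, which gives 11 = 7Q, so Q* = 1.5714 and P* = 55 - 3(1.5714) = 50.2857.
The supply curve's price intercept is 44, so PS = (1/2)(Q*)(P* - 44) = (1/2)(1.5714)(6.2857) = 4.9388.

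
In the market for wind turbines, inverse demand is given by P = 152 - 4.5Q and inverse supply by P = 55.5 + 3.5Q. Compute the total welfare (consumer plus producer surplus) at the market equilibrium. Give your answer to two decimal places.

582.02

Setting demand equal to supply, 96.5 = 8Q, so Q* = 12.0625 and P* = 97.7188.
CS = (1/2)(12.0625)(54.2812) = 327.3838 and PS = (1/2)(12.0625)(42.2188) = 254.6318, so total surplus = 582.0156.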